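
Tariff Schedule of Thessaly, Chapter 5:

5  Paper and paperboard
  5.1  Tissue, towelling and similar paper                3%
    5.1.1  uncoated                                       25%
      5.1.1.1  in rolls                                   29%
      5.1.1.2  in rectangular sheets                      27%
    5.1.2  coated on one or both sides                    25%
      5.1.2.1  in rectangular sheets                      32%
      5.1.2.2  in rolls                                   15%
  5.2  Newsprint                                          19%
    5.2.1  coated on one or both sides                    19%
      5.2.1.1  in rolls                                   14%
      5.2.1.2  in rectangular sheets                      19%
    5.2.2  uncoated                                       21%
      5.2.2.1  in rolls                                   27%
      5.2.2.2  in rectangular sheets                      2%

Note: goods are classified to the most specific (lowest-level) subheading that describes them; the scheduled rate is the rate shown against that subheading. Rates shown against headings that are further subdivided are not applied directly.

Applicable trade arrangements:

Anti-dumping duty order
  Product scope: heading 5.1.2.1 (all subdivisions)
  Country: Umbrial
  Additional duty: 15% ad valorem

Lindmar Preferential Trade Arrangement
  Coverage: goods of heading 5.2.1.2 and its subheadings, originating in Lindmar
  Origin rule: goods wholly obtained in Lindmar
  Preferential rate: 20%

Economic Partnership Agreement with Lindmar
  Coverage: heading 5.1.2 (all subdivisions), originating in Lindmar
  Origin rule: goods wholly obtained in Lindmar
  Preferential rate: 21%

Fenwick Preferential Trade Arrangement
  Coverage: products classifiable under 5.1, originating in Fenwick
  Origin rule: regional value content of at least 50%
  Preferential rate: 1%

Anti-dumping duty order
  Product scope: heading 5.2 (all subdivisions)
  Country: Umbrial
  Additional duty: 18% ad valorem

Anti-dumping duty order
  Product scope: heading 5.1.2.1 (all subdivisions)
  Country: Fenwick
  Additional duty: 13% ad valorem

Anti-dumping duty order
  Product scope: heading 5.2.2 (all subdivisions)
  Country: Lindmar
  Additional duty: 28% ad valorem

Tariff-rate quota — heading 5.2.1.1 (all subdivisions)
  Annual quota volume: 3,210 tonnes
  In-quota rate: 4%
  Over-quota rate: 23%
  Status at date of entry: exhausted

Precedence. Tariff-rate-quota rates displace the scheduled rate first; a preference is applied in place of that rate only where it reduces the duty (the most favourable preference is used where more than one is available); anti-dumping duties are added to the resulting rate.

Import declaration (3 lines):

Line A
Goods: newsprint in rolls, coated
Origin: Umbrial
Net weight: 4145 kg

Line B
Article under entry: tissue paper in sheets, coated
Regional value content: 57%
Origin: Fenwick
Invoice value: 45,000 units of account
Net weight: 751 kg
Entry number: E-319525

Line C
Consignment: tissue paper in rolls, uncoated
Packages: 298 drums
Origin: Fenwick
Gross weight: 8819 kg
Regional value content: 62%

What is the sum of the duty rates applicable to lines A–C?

Line A: newsprint → 5.2; coated → 5.2.1; in rolls → 5.2.1.1. Scheduled 14%. quota on 5.2.1.1 exhausted → over-quota 23%; anti-dumping (Umbrial, 5.2): +18%; total 23% + 18% = 41%. → 41%.
Line B: tissue paper → 5.1; coated → 5.1.2; in sheets → 5.1.2.1. Scheduled 32%. Fenwick agreement on 5.1: RVC ≥ 50% → 1% available; preferential 1%; anti-dumping (Fenwick, 5.1.2.1): +13%; total 1% + 13% = 14%. → 14%.
Line C: tissue paper → 5.1; uncoated → 5.1.1; in rolls → 5.1.1.1. Scheduled 29%. Fenwick agreement on 5.1: RVC ≥ 50% → 1% available; preferential 1%. → 1%.
Sum: 41% + 14% + 1% = 56%.

56%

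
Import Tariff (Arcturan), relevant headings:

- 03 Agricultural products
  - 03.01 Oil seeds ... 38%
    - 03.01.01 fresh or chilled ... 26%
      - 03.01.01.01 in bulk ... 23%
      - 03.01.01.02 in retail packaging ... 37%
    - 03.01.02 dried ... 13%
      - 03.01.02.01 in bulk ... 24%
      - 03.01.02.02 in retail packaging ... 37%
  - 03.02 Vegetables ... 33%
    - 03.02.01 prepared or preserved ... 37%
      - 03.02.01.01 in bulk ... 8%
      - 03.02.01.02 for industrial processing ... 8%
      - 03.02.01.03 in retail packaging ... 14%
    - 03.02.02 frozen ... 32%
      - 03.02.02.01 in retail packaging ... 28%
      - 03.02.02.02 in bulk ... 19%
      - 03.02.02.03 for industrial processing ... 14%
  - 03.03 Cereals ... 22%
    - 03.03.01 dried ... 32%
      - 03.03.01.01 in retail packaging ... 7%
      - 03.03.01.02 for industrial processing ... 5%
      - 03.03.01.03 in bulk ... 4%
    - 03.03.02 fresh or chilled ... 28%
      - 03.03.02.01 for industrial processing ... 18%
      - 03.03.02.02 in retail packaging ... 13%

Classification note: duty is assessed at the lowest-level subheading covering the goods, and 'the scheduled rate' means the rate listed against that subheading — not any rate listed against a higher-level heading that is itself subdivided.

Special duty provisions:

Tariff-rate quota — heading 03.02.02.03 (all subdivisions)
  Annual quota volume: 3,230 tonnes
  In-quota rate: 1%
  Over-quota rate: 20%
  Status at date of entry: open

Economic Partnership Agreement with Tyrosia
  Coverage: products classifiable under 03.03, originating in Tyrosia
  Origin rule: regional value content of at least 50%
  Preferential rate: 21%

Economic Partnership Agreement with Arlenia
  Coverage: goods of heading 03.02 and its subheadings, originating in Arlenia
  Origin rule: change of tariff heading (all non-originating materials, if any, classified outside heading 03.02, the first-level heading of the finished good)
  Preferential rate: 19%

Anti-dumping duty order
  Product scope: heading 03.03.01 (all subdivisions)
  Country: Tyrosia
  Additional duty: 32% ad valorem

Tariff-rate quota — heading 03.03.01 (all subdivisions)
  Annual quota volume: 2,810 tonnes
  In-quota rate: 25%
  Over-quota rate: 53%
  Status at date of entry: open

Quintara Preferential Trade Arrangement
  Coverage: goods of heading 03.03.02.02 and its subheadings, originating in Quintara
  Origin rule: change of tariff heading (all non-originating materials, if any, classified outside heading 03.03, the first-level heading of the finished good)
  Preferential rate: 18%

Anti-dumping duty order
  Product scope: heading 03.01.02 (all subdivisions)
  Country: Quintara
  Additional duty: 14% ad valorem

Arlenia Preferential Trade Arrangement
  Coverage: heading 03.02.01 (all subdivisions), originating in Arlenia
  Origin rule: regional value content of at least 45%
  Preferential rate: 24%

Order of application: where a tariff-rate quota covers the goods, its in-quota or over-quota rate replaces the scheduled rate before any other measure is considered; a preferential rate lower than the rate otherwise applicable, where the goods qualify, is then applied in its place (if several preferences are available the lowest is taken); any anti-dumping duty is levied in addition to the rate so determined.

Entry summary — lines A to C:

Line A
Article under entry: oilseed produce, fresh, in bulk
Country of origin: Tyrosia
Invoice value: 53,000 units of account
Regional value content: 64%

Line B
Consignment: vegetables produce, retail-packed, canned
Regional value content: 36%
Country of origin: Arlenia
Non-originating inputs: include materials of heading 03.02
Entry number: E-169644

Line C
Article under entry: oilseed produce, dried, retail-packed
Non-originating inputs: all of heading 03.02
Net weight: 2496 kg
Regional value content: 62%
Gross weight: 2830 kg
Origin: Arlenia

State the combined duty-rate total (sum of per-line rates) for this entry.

Line A: oilseed → 03.01; fresh → 03.01.01; in bulk → 03.01.01.01. Scheduled 23%. Tyrosia agreement on 03.03: 03.01.01.01 not covered. → 23%.
Line B: vegetables → 03.02; canned → 03.02.01; retail-packed → 03.02.01.03. Scheduled 14%. Arlenia agreement on 03.02: CTH not met; Arlenia agreement on 03.02.01: RVC < 45%. → 14%.
Line C: oilseed → 03.01; dried → 03.01.02; retail-packed → 03.01.02.02. Scheduled 37%. Arlenia agreement on 03.02: 03.01.02.02 not covered; Arlenia agreement on 03.02.01: 03.01.02.02 not covered. → 37%.
Sum: 23% + 14% + 37% = 74%.

74%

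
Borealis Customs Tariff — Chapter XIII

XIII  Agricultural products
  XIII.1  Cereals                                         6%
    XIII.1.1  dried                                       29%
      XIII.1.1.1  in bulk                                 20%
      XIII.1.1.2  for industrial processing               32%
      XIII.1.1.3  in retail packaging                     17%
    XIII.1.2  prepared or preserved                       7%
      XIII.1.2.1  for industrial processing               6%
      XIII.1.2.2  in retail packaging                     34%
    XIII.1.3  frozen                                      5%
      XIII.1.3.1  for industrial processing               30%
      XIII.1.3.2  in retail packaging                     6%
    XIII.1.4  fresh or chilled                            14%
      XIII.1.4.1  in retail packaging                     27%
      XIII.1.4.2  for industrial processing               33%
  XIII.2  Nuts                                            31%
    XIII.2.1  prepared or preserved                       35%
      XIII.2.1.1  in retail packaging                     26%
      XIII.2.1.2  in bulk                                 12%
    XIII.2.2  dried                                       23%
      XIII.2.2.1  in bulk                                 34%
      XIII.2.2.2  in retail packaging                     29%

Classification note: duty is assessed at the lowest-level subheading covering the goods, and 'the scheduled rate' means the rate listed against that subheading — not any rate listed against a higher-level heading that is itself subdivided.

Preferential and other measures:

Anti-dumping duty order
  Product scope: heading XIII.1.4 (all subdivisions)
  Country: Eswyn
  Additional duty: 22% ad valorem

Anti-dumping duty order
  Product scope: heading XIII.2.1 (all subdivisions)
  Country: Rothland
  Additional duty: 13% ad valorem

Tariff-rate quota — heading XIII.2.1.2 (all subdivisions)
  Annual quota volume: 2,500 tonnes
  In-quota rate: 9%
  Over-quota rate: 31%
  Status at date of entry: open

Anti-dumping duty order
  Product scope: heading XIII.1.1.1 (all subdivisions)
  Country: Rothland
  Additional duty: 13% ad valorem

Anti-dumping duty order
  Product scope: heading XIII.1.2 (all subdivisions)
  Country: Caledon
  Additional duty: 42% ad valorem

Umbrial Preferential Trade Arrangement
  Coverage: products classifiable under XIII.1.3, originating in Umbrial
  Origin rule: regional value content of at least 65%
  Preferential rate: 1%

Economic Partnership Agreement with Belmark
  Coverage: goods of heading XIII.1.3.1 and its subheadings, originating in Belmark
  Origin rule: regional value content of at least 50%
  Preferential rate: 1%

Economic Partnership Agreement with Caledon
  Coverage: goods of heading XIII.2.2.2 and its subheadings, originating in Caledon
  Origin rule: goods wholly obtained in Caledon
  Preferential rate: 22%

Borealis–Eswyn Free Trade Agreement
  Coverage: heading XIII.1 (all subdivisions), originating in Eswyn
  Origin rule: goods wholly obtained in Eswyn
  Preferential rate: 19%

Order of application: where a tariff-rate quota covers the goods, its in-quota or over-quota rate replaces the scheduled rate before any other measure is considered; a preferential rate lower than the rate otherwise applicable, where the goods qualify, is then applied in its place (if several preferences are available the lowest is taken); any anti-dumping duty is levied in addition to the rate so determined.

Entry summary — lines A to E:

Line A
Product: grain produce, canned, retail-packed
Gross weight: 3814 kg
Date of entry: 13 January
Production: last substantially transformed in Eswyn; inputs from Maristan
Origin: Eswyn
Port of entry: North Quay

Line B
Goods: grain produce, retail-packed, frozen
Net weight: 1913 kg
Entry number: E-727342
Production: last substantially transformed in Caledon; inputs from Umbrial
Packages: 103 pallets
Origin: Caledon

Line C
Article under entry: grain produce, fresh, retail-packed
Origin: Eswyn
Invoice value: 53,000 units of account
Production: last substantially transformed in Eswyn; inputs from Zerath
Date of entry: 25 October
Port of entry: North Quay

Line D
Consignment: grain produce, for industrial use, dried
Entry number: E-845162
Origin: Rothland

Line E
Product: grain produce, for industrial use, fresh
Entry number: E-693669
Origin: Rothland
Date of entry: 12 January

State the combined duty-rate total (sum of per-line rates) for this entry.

154%

Line A: grain → XIII.1; canned → XIII.1.2; retail-packed → XIII.1.2.2. Scheduled 34%. Eswyn agreement on XIII.1: not wholly obtained. → 34%.
Line B: grain → XIII.1; frozen → XIII.1.3; retail-packed → XIII.1.3.2. Scheduled 6%. Caledon agreement on XIII.2.2.2: XIII.1.3.2 not covered. → 6%.
Line C: grain → XIII.1; fresh → XIII.1.4; retail-packed → XIII.1.4.1. Scheduled 27%. Eswyn agreement on XIII.1: not wholly obtained; anti-dumping (Eswyn, XIII.1.4): +22%; total 27% + 22% = 49%. → 49%.
Line D: grain → XIII.1; dried → XIII.1.1; for industrial use → XIII.1.1.2. Scheduled 32%. No special measure applies. → 32%.
Line E: grain → XIII.1; fresh → XIII.1.4; for industrial use → XIII.1.4.2. Scheduled 33%. No special measure applies. → 33%.
Sum: 34% + 6% + 49% + 32% + 33% = 154%.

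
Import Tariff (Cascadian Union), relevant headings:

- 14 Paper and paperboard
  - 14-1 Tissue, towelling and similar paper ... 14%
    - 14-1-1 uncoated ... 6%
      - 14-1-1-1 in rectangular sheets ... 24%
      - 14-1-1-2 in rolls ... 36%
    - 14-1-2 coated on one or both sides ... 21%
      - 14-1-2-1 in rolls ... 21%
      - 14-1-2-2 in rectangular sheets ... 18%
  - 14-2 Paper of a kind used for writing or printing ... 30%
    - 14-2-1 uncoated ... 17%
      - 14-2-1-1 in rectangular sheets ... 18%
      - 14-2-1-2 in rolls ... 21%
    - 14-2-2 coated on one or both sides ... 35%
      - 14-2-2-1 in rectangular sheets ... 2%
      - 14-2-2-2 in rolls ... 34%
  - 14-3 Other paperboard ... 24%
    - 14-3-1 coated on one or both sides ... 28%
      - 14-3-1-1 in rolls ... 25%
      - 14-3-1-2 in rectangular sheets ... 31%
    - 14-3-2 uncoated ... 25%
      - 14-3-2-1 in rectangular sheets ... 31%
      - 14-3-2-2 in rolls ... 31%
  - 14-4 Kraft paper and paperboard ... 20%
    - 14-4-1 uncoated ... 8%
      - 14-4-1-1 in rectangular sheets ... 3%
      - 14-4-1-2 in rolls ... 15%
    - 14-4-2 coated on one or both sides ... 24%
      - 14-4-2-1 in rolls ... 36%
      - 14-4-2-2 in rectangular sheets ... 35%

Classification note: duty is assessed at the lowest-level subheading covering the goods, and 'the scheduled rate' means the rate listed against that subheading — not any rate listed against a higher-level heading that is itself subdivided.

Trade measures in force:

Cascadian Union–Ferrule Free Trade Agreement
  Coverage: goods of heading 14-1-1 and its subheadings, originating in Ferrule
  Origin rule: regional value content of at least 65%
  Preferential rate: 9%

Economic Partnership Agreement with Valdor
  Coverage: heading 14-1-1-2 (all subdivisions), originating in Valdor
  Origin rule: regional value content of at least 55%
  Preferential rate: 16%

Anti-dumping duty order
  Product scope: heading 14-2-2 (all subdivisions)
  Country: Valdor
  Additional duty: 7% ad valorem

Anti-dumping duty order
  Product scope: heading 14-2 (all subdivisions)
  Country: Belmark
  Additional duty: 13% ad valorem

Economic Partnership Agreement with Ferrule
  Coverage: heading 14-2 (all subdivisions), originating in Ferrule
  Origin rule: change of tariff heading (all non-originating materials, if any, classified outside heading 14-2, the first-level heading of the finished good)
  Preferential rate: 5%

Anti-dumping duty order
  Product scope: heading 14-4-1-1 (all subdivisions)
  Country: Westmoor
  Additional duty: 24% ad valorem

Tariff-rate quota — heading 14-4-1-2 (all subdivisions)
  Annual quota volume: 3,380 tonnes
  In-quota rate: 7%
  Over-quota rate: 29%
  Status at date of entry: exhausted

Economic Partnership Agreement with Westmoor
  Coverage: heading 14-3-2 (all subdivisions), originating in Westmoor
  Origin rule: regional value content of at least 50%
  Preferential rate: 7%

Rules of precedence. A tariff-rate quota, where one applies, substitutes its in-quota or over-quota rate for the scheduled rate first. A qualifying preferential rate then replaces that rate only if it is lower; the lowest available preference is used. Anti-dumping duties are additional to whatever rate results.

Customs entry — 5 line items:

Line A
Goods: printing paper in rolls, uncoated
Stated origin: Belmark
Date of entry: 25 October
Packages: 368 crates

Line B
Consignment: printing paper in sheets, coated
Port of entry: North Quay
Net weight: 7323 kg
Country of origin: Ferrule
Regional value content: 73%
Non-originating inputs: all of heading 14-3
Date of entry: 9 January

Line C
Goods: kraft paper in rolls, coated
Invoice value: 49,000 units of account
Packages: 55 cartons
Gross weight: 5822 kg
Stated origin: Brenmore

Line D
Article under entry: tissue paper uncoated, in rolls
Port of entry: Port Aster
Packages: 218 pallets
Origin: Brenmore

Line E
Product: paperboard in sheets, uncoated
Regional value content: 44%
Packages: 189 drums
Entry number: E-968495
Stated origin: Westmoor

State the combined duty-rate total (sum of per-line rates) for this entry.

Line A: printing paper → 14-2; uncoated → 14-2-1; in rolls → 14-2-1-2. Scheduled 21%. anti-dumping (Belmark, 14-2): +13%; total 21% + 13% = 34%. → 34%.
Line B: printing paper → 14-2; coated → 14-2-2; in sheets → 14-2-2-1. Scheduled 2%. Ferrule agreement on 14-1-1: 14-2-2-1 not covered; Ferrule agreement on 14-2: CTH met → 5% available; preference 5% not lower than 2% → no reduction. → 2%.
Line C: kraft paper → 14-4; coated → 14-4-2; in rolls → 14-4-2-1. Scheduled 36%. No special measure applies. → 36%.
Line D: tissue paper → 14-1; uncoated → 14-1-1; in rolls → 14-1-1-2. Scheduled 36%. No special measure applies. → 36%.
Line E: paperboard → 14-3; uncoated → 14-3-2; in sheets → 14-3-2-1. Scheduled 31%. Westmoor agreement on 14-3-2: RVC < 50%. → 31%.
Sum: 34% + 2% + 36% + 36% + 31% = 139%.

139%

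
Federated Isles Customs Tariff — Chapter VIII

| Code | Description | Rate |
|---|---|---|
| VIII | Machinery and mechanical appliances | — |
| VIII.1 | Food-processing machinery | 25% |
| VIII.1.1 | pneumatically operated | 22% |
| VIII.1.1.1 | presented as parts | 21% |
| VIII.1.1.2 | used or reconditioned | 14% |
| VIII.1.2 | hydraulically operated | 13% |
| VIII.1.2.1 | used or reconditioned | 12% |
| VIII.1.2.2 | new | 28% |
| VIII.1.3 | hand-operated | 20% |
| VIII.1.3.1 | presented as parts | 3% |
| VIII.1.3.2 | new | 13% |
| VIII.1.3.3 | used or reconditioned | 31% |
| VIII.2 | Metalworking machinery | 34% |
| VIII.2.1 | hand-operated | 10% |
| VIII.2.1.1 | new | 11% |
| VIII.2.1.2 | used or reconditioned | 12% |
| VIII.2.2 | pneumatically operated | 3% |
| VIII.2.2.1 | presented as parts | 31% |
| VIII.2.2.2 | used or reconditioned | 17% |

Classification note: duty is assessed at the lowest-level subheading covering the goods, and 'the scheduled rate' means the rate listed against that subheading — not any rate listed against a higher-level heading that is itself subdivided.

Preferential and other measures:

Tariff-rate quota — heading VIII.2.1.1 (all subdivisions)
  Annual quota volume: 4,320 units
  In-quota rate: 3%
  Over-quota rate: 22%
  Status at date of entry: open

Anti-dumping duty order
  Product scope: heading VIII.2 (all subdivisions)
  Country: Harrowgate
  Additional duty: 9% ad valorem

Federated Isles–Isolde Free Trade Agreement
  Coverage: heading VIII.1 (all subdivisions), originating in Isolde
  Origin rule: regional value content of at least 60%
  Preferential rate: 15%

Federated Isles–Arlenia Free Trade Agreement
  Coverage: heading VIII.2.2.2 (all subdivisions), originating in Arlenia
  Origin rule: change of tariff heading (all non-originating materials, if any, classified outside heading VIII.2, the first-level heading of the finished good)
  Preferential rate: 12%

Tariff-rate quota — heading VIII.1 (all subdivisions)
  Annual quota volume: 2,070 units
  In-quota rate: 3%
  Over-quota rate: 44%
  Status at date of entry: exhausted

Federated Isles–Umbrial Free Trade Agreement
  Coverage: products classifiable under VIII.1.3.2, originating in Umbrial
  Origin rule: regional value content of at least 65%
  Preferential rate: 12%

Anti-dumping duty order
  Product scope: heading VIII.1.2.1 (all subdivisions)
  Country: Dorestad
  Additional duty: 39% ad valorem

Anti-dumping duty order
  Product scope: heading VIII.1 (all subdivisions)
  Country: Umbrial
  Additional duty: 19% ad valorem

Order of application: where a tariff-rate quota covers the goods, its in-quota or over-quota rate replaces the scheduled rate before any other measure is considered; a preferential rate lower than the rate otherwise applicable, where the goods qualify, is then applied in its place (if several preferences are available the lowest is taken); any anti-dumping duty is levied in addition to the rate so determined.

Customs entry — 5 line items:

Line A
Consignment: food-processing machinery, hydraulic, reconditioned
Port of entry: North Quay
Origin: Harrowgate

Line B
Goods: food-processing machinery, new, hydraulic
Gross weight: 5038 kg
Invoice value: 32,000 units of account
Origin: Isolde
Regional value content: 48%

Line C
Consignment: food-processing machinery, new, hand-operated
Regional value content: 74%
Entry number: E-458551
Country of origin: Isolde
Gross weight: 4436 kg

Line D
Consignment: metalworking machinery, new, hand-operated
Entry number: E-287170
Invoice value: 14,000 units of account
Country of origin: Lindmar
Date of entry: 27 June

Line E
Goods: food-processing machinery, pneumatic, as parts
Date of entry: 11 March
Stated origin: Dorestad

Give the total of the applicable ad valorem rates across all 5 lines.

150%

Line A: food-processing → VIII.1; hydraulic → VIII.1.2; reconditioned → VIII.1.2.1. Scheduled 12%. quota on VIII.1 exhausted → over-quota 44%. → 44%.
Line B: food-processing → VIII.1; hydraulic → VIII.1.2; new → VIII.1.2.2. Scheduled 28%. quota on VIII.1 exhausted → over-quota 44%; Isolde agreement on VIII.1: RVC < 60%. → 44%.
Line C: food-processing → VIII.1; hand-operated → VIII.1.3; new → VIII.1.3.2. Scheduled 13%. quota on VIII.1 exhausted → over-quota 44%; Isolde agreement on VIII.1: RVC ≥ 60% → 15% available; preferential 15%. → 15%.
Line D: metalworking → VIII.2; hand-operated → VIII.2.1; new → VIII.2.1.1. Scheduled 11%. quota on VIII.2.1.1 open → in-quota 3%. → 3%.
Line E: food-processing → VIII.1; pneumatic → VIII.1.1; as parts → VIII.1.1.1. Scheduled 21%. quota on VIII.1 exhausted → over-quota 44%. → 44%.
Sum: 44% + 44% + 15% + 3% + 44% = 150%.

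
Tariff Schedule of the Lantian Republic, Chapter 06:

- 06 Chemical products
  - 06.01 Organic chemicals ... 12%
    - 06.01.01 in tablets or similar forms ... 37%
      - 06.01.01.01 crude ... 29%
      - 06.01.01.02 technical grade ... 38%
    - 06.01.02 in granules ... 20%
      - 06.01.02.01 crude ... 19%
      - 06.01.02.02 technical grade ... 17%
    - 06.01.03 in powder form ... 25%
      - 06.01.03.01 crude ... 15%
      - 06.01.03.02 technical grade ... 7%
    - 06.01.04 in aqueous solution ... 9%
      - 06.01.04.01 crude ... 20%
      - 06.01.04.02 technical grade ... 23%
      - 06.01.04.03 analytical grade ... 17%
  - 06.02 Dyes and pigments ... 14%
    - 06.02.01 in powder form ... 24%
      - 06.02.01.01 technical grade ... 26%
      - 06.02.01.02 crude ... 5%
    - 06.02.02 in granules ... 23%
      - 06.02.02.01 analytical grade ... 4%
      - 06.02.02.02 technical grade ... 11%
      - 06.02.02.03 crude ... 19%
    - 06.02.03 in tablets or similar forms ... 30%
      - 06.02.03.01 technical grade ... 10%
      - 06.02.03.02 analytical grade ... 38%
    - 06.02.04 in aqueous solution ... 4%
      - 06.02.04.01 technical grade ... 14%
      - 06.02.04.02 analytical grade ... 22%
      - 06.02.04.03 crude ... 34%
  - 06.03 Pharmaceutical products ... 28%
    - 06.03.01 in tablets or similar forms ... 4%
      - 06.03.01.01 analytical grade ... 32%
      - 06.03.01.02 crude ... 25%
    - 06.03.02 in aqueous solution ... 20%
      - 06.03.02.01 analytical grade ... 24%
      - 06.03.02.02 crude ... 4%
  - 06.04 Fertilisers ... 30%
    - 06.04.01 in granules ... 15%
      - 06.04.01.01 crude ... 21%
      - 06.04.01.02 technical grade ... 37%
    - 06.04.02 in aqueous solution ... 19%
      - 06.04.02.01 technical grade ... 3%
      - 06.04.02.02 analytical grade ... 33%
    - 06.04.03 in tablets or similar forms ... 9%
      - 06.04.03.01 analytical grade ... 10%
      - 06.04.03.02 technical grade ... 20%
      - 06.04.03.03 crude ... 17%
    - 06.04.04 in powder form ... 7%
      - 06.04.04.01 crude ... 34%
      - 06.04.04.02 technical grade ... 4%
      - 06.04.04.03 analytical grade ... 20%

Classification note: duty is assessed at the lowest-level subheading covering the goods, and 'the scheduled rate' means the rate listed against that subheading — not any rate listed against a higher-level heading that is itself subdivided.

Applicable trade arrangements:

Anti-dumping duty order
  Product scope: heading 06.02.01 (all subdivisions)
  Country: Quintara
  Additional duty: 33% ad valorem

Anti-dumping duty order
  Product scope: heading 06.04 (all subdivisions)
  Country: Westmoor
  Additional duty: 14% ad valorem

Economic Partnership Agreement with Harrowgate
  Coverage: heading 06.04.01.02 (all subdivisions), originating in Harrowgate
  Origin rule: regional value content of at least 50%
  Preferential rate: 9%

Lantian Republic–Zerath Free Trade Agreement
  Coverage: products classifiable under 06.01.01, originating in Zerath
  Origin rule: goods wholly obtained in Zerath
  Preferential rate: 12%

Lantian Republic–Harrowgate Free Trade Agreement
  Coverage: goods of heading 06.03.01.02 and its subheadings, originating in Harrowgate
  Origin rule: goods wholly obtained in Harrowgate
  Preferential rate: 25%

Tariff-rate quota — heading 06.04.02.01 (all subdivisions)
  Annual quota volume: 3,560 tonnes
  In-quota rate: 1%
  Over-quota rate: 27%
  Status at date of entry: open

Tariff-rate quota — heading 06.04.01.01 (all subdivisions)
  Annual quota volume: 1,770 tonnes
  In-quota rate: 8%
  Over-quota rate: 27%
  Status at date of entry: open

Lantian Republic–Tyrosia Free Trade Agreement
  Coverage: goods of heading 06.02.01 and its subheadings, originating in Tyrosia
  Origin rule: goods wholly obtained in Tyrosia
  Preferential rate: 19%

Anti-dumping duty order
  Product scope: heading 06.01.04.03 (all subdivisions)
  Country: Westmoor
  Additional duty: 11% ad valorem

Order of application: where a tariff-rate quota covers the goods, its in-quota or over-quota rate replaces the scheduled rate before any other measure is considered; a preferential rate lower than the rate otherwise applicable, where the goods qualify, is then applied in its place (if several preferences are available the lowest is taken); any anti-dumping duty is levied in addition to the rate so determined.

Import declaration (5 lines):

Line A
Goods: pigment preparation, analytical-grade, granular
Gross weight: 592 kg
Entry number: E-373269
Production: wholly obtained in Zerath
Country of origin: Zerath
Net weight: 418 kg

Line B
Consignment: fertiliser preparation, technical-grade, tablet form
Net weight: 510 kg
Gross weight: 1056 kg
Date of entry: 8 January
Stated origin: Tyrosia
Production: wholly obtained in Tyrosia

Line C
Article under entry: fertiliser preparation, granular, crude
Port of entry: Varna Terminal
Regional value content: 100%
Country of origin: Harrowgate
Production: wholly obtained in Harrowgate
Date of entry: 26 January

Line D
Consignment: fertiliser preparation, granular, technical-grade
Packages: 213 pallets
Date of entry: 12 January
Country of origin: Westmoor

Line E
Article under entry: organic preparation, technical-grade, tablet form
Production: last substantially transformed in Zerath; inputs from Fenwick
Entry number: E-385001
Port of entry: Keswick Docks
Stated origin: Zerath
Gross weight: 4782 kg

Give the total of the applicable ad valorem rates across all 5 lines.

Line A: pigment → 06.02; granular → 06.02.02; analytical-grade → 06.02.02.01. Scheduled 4%. Zerath agreement on 06.01.01: 06.02.02.01 not covered. → 4%.
Line B: fertiliser → 06.04; tablet form → 06.04.03; technical-grade → 06.04.03.02. Scheduled 20%. Tyrosia agreement on 06.02.01: 06.04.03.02 not covered. → 20%.
Line C: fertiliser → 06.04; granular → 06.04.01; crude → 06.04.01.01. Scheduled 21%. quota on 06.04.01.01 open → in-quota 8%; Harrowgate agreement on 06.04.01.02: 06.04.01.01 not covered; Harrowgate agreement on 06.03.01.02: 06.04.01.01 not covered. → 8%.
Line D: fertiliser → 06.04; granular → 06.04.01; technical-grade → 06.04.01.02. Scheduled 37%. anti-dumping (Westmoor, 06.04): +14%; total 37% + 14% = 51%. → 51%.
Line E: organic → 06.01; tablet form → 06.01.01; technical-grade → 06.01.01.02. Scheduled 38%. Zerath agreement on 06.01.01: not wholly obtained. → 38%.
Sum: 4% + 20% + 8% + 51% + 38% = 121%.

121%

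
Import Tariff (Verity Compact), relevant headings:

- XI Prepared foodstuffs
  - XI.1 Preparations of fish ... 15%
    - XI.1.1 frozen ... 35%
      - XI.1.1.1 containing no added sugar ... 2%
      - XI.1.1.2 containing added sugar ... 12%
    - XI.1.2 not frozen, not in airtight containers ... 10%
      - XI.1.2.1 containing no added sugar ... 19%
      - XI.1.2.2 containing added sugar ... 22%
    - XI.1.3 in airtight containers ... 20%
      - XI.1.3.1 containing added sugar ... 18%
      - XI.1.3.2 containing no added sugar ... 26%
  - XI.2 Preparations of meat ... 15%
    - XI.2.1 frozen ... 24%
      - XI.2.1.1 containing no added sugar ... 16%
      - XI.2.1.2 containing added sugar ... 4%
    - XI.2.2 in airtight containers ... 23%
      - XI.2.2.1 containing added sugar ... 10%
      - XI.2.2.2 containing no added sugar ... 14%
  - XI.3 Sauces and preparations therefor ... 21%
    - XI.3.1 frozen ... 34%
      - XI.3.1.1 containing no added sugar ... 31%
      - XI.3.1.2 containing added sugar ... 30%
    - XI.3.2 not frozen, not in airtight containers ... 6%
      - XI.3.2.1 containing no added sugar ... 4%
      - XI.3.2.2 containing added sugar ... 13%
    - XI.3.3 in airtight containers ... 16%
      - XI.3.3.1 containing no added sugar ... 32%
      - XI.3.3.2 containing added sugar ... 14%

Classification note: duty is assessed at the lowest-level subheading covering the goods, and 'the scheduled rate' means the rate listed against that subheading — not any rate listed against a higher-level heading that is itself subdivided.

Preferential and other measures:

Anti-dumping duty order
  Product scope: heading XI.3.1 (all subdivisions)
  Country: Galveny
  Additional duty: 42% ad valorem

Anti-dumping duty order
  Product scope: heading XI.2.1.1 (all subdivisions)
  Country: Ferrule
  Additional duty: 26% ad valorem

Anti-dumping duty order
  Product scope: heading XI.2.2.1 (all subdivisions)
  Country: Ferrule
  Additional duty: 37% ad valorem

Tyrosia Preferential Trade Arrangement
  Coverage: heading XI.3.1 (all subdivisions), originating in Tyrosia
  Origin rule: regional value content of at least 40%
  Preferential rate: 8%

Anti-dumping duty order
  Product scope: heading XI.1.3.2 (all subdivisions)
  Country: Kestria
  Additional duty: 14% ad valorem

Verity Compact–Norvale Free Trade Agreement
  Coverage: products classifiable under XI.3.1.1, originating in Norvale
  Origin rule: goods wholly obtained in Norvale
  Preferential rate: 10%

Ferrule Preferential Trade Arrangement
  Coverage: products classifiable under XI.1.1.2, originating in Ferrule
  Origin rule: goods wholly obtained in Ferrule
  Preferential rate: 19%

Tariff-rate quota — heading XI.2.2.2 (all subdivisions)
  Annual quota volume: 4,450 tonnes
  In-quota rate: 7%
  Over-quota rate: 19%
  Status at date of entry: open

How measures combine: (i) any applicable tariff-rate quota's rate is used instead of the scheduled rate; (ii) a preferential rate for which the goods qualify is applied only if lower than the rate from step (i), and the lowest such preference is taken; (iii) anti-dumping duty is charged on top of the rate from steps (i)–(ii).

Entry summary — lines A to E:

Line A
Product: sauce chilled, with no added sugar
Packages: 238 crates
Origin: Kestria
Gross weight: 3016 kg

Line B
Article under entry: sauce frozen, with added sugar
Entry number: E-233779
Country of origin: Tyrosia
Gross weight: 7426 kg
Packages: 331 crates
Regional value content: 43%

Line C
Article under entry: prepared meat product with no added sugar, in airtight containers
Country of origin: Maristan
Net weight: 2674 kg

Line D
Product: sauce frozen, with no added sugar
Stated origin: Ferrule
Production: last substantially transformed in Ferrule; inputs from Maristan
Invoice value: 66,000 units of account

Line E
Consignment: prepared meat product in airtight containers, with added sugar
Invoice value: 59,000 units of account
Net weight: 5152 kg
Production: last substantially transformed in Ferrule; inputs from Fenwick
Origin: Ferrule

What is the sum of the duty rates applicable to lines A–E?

Line A: sauce → XI.3; chilled → XI.3.2; with no added sugar → XI.3.2.1. Scheduled 4%. No special measure applies. → 4%.
Line B: sauce → XI.3; frozen → XI.3.1; with added sugar → XI.3.1.2. Scheduled 30%. Tyrosia agreement on XI.3.1: RVC ≥ 40% → 8% available; preferential 8%. → 8%.
Line C: prepared meat product → XI.2; in airtight containers → XI.2.2; with no added sugar → XI.2.2.2. Scheduled 14%. quota on XI.2.2.2 open → in-quota 7%. → 7%.
Line D: sauce → XI.3; frozen → XI.3.1; with no added sugar → XI.3.1.1. Scheduled 31%. Ferrule agreement on XI.1.1.2: XI.3.1.1 not covered. → 31%.
Line E: prepared meat product → XI.2; in airtight containers → XI.2.2; with added sugar → XI.2.2.1. Scheduled 10%. Ferrule agreement on XI.1.1.2: XI.2.2.1 not covered; anti-dumping (Ferrule, XI.2.2.1): +37%; total 10% + 37% = 47%. → 47%.
Sum: 4% + 8% + 7% + 31% + 47% = 97%.

97%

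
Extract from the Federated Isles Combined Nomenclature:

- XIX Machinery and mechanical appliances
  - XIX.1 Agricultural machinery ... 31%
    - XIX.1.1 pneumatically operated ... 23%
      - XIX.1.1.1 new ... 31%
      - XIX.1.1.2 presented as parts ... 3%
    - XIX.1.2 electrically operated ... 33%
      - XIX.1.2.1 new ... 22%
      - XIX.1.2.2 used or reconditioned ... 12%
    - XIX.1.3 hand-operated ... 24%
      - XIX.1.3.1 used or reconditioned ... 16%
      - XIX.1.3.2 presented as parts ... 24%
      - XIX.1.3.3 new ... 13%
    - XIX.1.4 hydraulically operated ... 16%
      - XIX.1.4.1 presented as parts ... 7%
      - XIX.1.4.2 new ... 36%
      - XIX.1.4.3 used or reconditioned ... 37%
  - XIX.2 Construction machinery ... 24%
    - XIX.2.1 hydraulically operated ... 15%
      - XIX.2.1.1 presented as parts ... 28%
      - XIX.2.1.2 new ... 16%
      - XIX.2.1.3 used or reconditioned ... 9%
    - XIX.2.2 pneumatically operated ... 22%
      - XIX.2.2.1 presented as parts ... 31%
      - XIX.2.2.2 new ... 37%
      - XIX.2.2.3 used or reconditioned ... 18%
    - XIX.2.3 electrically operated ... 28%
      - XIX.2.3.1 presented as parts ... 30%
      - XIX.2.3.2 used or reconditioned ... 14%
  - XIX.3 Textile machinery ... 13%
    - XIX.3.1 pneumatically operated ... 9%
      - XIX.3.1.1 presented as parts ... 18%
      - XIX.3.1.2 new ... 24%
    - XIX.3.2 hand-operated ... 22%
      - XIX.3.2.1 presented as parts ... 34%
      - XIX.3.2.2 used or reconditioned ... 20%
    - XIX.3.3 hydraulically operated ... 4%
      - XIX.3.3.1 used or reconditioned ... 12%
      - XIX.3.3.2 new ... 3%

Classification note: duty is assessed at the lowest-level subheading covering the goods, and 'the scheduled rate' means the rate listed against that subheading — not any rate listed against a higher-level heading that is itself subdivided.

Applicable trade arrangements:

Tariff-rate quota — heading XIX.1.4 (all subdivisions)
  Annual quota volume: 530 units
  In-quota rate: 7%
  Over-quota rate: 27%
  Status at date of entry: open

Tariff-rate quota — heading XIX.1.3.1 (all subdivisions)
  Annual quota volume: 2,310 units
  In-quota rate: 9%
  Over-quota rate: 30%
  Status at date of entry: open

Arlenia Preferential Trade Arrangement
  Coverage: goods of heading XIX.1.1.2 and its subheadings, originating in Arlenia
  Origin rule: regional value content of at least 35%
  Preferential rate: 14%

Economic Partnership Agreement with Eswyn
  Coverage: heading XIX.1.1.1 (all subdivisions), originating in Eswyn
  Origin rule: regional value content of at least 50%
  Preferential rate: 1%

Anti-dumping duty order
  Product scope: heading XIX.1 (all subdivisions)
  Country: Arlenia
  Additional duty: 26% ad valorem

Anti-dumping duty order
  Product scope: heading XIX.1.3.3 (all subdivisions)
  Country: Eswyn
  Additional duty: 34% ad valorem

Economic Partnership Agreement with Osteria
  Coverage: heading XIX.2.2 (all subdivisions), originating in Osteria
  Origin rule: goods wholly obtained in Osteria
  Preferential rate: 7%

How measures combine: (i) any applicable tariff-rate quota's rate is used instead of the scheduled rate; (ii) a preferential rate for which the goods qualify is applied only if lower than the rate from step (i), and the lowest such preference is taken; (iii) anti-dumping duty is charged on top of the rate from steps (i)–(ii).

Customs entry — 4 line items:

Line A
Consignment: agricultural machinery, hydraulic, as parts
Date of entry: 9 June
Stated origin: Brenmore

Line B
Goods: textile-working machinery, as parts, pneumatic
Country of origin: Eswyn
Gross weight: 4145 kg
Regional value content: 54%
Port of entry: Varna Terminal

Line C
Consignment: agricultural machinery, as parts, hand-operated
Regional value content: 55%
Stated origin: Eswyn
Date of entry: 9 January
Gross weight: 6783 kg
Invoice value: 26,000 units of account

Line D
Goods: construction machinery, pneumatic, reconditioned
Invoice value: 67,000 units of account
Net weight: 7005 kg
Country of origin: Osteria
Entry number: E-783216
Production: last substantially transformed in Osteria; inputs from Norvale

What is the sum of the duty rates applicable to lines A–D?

Line A: agricultural → XIX.1; hydraulic → XIX.1.4; as parts → XIX.1.4.1. Scheduled 7%. quota on XIX.1.4 open → in-quota 7%. → 7%.
Line B: textile-working → XIX.3; pneumatic → XIX.3.1; as parts → XIX.3.1.1. Scheduled 18%. Eswyn agreement on XIX.1.1.1: XIX.3.1.1 not covered. → 18%.
Line C: agricultural → XIX.1; hand-operated → XIX.1.3; as parts → XIX.1.3.2. Scheduled 24%. Eswyn agreement on XIX.1.1.1: XIX.1.3.2 not covered. → 24%.
Line D: construction → XIX.2; pneumatic → XIX.2.2; reconditioned → XIX.2.2.3. Scheduled 18%. Osteria agreement on XIX.2.2: not wholly obtained. → 18%.
Sum: 7% + 18% + 24% + 18% = 67%.

67%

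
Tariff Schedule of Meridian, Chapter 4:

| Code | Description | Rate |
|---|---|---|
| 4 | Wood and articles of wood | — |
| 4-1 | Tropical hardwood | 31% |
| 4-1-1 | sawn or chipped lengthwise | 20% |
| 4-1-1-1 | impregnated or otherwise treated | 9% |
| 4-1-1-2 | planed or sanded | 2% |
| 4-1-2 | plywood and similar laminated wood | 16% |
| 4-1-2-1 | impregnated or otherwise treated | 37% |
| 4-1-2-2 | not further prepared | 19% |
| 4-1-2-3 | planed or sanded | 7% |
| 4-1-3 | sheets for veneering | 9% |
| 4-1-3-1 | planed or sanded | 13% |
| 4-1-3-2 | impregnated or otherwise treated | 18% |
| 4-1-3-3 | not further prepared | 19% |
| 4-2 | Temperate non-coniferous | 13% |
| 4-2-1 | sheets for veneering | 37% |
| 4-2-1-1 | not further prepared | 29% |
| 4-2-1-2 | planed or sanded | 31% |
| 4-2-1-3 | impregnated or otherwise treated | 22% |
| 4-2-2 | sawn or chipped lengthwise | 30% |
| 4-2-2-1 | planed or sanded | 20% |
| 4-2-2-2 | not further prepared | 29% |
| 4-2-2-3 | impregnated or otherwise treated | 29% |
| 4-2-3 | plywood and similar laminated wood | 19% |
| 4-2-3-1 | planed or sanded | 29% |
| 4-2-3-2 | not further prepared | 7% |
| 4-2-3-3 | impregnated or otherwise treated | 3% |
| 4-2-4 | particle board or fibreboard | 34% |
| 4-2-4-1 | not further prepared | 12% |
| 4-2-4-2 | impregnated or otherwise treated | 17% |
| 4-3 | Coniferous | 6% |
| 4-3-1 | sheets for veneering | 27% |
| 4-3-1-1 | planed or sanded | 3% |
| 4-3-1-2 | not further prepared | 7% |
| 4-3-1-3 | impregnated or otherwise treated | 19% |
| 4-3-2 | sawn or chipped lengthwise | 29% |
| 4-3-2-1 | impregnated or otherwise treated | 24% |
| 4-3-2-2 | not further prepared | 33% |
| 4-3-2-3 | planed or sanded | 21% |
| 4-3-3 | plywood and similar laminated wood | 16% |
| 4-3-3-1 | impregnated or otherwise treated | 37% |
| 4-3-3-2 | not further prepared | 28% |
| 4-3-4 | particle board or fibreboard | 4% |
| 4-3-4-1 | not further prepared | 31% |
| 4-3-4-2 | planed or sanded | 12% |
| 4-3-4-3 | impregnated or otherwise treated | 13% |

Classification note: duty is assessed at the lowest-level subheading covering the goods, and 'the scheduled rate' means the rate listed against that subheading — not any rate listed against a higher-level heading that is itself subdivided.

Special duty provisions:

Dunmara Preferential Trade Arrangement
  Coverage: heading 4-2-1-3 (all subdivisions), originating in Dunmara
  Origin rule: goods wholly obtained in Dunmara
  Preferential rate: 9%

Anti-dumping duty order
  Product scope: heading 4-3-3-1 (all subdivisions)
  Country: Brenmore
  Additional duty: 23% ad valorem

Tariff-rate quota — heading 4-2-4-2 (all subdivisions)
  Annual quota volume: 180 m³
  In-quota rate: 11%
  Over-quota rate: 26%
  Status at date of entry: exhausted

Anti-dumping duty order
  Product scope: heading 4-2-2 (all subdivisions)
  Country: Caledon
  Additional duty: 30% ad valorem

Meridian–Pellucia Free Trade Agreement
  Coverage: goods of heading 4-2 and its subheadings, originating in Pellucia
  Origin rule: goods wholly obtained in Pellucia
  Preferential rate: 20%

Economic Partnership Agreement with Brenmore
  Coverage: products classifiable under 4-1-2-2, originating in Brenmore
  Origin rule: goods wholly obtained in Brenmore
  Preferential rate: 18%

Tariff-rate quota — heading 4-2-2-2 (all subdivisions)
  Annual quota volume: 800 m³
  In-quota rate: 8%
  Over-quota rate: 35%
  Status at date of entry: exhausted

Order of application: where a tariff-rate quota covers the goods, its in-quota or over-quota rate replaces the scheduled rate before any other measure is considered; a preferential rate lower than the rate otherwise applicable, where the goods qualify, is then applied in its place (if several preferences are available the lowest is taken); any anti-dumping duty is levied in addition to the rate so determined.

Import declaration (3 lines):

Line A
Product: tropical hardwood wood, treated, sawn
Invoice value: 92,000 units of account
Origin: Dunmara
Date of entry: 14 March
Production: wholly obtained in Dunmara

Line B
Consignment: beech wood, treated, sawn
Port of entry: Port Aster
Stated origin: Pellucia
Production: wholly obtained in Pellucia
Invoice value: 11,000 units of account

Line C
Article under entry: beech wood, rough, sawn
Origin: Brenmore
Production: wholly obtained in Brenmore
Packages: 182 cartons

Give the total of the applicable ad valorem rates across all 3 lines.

Line A: tropical hardwood → 4-1; sawn → 4-1-1; treated → 4-1-1-1. Scheduled 9%. Dunmara agreement on 4-2-1-3: 4-1-1-1 not covered. → 9%.
Line B: beech → 4-2; sawn → 4-2-2; treated → 4-2-2-3. Scheduled 29%. Pellucia agreement on 4-2: wholly obtained → 20% available; preferential 20%. → 20%.
Line C: beech → 4-2; sawn → 4-2-2; rough → 4-2-2-2. Scheduled 29%. quota on 4-2-2-2 exhausted → over-quota 35%; Brenmore agreement on 4-1-2-2: 4-2-2-2 not covered. → 35%.
Sum: 9% + 20% + 35% = 64%.

64%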